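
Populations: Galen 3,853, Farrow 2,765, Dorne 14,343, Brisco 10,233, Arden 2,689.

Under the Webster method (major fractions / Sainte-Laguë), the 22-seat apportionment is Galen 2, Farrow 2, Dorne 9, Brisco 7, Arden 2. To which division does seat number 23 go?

Galen

Priority for the next seat is population ÷ (current seats + 0.5).
Priorities: Galen 1541.200, Farrow 1106.000, Dorne 1509.789, Brisco 1364.400, Arden 1075.600.
Highest priority: Galen.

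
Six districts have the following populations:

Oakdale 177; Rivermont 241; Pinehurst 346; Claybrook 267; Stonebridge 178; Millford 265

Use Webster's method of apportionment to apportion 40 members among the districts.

Oakdale 5, Rivermont 7, Pinehurst 9, Claybrook 7, Stonebridge 5, Millford 7

Standard divisor 1474/40 ≈ 36.85; standard quotas: Oakdale 4.803, Rivermont 6.540, Pinehurst 9.389, Claybrook 7.246, Stonebridge 4.830, Millford 7.191.
Rounding to the nearest integer gives Oakdale 5, Rivermont 7, Pinehurst 9, Claybrook 7, Stonebridge 5, Millford 7 — total 40, matching the house size, so no adjustment is needed.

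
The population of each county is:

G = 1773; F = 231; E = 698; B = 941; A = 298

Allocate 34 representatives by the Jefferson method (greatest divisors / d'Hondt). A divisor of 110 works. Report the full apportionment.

With modified divisor 110: modified quotas G 16.118, F 2.100, E 6.345, B 8.555, A 2.709.
Rounding down: G 16, F 2, E 6, B 8, A 2 (total 34).

G 16, F 2, E 6, B 8, A 2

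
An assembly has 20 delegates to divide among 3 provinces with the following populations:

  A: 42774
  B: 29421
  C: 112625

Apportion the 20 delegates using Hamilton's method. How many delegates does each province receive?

A: 5, B: 3, C: 12

Standard divisor: 184820 ÷ 20 = 9241.
Standard quotas: A 4.6287, B 3.1837, C 12.1875.
Lower quotas: A 4, B 3, C 12 (sum 19, leaving 1 seat).
Remainders in descending order: A 0.6287, C 0.1875, B 0.1837.
Largest remainder: A receives the extra seat.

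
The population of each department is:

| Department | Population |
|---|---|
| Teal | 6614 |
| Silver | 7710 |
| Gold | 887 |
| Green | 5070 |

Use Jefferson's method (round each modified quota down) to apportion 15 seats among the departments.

Standard divisor 20281/15 ≈ 1352.067; standard quotas: Teal 4.892, Silver 5.702, Gold 0.656, Green 3.750.
Rounding down gives 4, 5, 0, 3 = 12 seats, so the divisor must be adjusted.
With modified divisor 1200: modified quotas Teal 5.512, Silver 6.425, Gold 0.739, Green 4.225.
Rounding down: Teal 5, Silver 6, Gold 0, Green 4 (total 15).

Teal 5; Silver 6; Gold 0; Green 4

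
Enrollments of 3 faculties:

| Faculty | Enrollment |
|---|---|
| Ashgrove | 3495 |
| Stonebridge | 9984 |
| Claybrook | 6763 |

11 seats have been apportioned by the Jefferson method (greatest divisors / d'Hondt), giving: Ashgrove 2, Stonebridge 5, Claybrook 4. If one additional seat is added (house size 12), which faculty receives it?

Priority for the next seat is population ÷ (current seats + 1).
Priorities: Ashgrove 1165.000, Stonebridge 1664.000, Claybrook 1352.600.
Highest priority: Stonebridge.

Stonebridge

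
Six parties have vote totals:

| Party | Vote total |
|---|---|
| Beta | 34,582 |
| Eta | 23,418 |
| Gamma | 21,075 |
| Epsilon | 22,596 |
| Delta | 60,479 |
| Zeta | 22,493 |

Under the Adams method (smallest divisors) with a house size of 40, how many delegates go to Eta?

Standard divisor 184643/40 ≈ 4616.075; standard quotas: Beta 7.492, Eta 5.073, Gamma 4.566, Epsilon 4.895, Delta 13.102, Zeta 4.873.
Rounding up gives 8, 6, 5, 5, 14, 5 = 43 seats, so the divisor must be adjusted.
With modified divisor 5000: modified quotas Beta 6.916, Eta 4.684, Gamma 4.215, Epsilon 4.519, Delta 12.096, Zeta 4.499.
Rounding up: Beta 7, Eta 5, Gamma 5, Epsilon 5, Delta 13, Zeta 5 (total 40).
Eta receives 5.

5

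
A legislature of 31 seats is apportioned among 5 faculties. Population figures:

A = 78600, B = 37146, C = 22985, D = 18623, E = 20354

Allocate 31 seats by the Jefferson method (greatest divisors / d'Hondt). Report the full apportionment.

Standard divisor 177708/31 ≈ 5732.516; standard quotas: A 13.711, B 6.480, C 4.010, D 3.249, E 3.551.
Rounding down gives 13, 6, 4, 3, 3 = 29 seats, so the divisor must be adjusted.
With modified divisor 5270: modified quotas A 14.915, B 7.049, C 4.361, D 3.534, E 3.862.
Rounding down: A 14, B 7, C 4, D 3, E 3 (total 31).

A 14, B 7, C 4, D 3, E 3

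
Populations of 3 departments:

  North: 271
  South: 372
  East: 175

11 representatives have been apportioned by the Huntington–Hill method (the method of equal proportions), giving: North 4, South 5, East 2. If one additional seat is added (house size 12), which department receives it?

East

Priority for the next seat is population ÷ (√(s·(s+1))).
Priorities: North 60.597, South 67.918, East 71.443.
Highest priority: East.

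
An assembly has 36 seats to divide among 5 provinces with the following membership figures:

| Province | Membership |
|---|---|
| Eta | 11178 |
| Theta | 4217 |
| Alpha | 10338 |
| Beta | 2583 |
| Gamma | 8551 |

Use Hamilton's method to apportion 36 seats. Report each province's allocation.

Eta 11; Theta 4; Alpha 10; Beta 3; Gamma 8

The standard divisor is 36867/36 ≈ 1024.083.
Standard quotas: Eta 10.9151, Theta 4.1178, Alpha 10.0949, Beta 2.5223, Gamma 8.3499.
Lower quotas: Eta 10, Theta 4, Alpha 10, Beta 2, Gamma 8 (sum 34, leaving 2 seats).
Remainders in descending order: Eta 0.9151, Beta 0.5223, Gamma 0.3499, Theta 0.1178, Alpha 0.0949.
The surplus seats go to Eta, Beta.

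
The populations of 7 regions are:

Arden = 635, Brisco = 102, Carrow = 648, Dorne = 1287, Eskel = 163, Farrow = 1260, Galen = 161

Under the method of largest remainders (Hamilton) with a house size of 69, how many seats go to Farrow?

Total 4256; standard divisor 4256/69 ≈ 61.681.
Standard quotas: Arden 10.295, Brisco 1.654, Carrow 10.506, Dorne 20.865, Eskel 2.643, Farrow 20.428, Galen 2.610.
Lower quotas: Arden 10, Brisco 1, Carrow 10, Dorne 20, Eskel 2, Farrow 20, Galen 2 (sum 65, leaving 4 seats).
Remainders in descending order: Dorne 0.865, Brisco 0.654, Eskel 0.643, Galen 0.610, Carrow 0.506, Farrow 0.428, Arden 0.295.
Largest remainders: Dorne, Brisco, Eskel, Galen receive the extra seats.
Farrow receives 20.

20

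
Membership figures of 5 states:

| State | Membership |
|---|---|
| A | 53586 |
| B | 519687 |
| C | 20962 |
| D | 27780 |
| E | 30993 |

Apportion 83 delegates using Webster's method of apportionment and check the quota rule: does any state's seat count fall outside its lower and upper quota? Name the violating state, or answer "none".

Standard quotas: A 6.811, B 66.054, C 2.664, D 3.531, E 3.939.
Webster allocation: A 7, B 65, C 3, D 4, E 4.
B has quota 66.054 (lower 66, upper 67) but receives 65 — outside the quota interval.

B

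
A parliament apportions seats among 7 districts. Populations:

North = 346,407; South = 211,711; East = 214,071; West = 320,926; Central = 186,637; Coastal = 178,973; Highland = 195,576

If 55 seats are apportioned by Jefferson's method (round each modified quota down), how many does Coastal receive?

Standard divisor 1654301/55 ≈ 30078.2; standard quotas: North 11.517, South 7.039, East 7.117, West 10.670, Central 6.205, Coastal 5.950, Highland 6.502.
Rounding down gives 11, 7, 7, 10, 6, 5, 6 = 52 seats, so the divisor must be adjusted.
With modified divisor 28400: modified quotas North 12.197, South 7.455, East 7.538, West 11.300, Central 6.572, Coastal 6.302, Highland 6.886.
Rounding down: North 12, South 7, East 7, West 11, Central 6, Coastal 6, Highland 6 (total 55).
Coastal receives 6.

6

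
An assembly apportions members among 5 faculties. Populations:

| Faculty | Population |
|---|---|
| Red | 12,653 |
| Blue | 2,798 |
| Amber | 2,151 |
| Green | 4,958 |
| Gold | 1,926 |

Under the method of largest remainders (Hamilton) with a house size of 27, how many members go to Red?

14

Total 24486; standard divisor 24486/27 ≈ 906.889.
Standard quotas: Red 13.9521, Blue 3.0853, Amber 2.3718, Green 5.4670, Gold 2.1237.
Lower quotas: Red 13, Blue 3, Amber 2, Green 5, Gold 2 (sum 25, leaving 2 seats).
Remainders in descending order: Red 0.9521, Green 0.4670, Amber 0.3718, Gold 0.1237, Blue 0.0853.
The surplus seats go to Red, Green.
Red receives 14.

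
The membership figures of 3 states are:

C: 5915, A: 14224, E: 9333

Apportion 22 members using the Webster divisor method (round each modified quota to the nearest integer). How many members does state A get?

11

Standard divisor 29472/22 ≈ 1339.636; standard quotas: C 4.415, A 10.618, E 6.967.
Rounding to the nearest integer gives C 4, A 11, E 7 — total 22, matching the house size, so no adjustment is needed.
A receives 11.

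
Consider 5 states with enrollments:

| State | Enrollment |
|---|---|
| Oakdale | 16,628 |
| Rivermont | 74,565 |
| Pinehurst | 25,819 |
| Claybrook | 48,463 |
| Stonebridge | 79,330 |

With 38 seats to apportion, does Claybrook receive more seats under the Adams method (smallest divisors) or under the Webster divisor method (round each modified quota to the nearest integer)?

Adams: Oakdale 3, Rivermont 11, Pinehurst 4, Claybrook 8, Stonebridge 12.
Webster: Oakdale 3, Rivermont 12, Pinehurst 4, Claybrook 7, Stonebridge 12.
Claybrook gets 8 under Adams and 7 under Webster.

Adams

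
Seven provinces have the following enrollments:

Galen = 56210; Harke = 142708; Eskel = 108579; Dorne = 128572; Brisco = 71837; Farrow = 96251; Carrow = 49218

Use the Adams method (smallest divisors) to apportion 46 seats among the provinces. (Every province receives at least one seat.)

Standard divisor 653375/46 ≈ 14203.804; standard quotas: Galen 3.957, Harke 10.047, Eskel 7.644, Dorne 9.052, Brisco 5.058, Farrow 6.776, Carrow 3.465.
Rounding up gives 4, 11, 8, 10, 6, 7, 4 = 50 seats, so the divisor must be adjusted.
With modified divisor 15700: modified quotas Galen 3.580, Harke 9.090, Eskel 6.916, Dorne 8.189, Brisco 4.576, Farrow 6.131, Carrow 3.135.
Rounding up: Galen 4, Harke 10, Eskel 7, Dorne 9, Brisco 5, Farrow 7, Carrow 4 (total 46).

Galen 4, Harke 10, Eskel 7, Dorne 9, Brisco 5, Farrow 7, Carrow 4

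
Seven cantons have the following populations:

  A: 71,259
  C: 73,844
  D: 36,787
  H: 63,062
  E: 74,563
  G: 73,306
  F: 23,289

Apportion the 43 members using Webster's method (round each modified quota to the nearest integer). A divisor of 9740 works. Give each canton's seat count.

A 7; C 8; D 4; H 6; E 8; G 8; F 2

With modified divisor 9740: modified quotas A 7.316, C 7.582, D 3.777, H 6.475, E 7.655, G 7.526, F 2.391.
Rounding to the nearest integer: A 7, C 8, D 4, H 6, E 8, G 8, F 2 (total 43).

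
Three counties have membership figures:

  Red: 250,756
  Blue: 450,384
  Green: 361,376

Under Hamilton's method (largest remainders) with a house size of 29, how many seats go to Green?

Total 1062516; standard divisor 1062516/29 ≈ 36638.483.
Standard quotas: Red 6.8441, Blue 12.2926, Green 9.8633.
Lower quotas: Red 6, Blue 12, Green 9 (sum 27, leaving 2 seats).
Remainders in descending order: Green 0.8633, Red 0.8441, Blue 0.2926.
Largest remainders: Green, Red receive the extra seats.
Green receives 10.

10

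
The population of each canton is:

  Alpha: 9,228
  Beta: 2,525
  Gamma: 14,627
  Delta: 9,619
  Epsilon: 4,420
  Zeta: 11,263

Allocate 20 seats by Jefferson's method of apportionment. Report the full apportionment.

Alpha=4, Beta=1, Gamma=6, Delta=4, Epsilon=1, Zeta=4

Standard divisor 51682/20 ≈ 2584.1; standard quotas: Alpha 3.571, Beta 0.977, Gamma 5.660, Delta 3.722, Epsilon 1.710, Zeta 4.359.
Rounding down gives 3, 0, 5, 3, 1, 4 = 16 seats, so the divisor must be adjusted.
With modified divisor 2280: modified quotas Alpha 4.047, Beta 1.107, Gamma 6.415, Delta 4.219, Epsilon 1.939, Zeta 4.940.
Rounding down: Alpha 4, Beta 1, Gamma 6, Delta 4, Epsilon 1, Zeta 4 (total 20).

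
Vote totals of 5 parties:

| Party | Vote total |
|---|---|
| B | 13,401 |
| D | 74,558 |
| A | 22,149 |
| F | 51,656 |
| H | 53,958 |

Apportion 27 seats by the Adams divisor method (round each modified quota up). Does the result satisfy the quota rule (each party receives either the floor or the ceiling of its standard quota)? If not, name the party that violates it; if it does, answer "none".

Standard quotas: B 1.677, D 9.332, A 2.772, F 6.465, H 6.753.
Adams allocation: B 2, D 9, A 3, F 6, H 7.
Every allocation lies between the lower and upper quota.

none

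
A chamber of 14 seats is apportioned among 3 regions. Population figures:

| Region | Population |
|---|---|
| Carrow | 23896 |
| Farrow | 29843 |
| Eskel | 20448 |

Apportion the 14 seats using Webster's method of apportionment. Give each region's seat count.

Carrow=4, Farrow=6, Eskel=4

Standard divisor 74187/14 ≈ 5299.071; standard quotas: Carrow 4.509, Farrow 5.632, Eskel 3.859.
Rounding to the nearest integer gives 5, 6, 4 = 15 seats, so the divisor must be adjusted.
With modified divisor 5400: modified quotas Carrow 4.425, Farrow 5.526, Eskel 3.787.
Rounding to the nearest integer: Carrow 4, Farrow 6, Eskel 4 (total 14).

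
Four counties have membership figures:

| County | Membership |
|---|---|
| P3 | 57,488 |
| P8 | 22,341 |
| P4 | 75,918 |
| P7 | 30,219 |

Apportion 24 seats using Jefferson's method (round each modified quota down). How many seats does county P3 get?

7

Standard divisor 185966/24 ≈ 7748.583; standard quotas: P3 7.419, P8 2.883, P4 9.798, P7 3.900.
Rounding down gives 7, 2, 9, 3 = 21 seats, so the divisor must be adjusted.
With modified divisor 7300: modified quotas P3 7.875, P8 3.060, P4 10.400, P7 4.140.
Rounding down: P3 7, P8 3, P4 10, P7 4 (total 24).
P3 receives 7.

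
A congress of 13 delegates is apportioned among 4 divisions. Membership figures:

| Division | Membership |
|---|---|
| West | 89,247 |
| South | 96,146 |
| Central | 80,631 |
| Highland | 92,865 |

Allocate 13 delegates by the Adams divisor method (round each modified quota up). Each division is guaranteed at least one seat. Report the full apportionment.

Standard divisor 358889/13 ≈ 27606.846; standard quotas: West 3.233, South 3.483, Central 2.921, Highland 3.364.
Rounding up gives 4, 4, 3, 4 = 15 seats, so the divisor must be adjusted.
With modified divisor 31500: modified quotas West 2.833, South 3.052, Central 2.560, Highland 2.948.
Rounding up: West 3, South 4, Central 3, Highland 3 (total 13).

West: 3, South: 4, Central: 3, Highland: 3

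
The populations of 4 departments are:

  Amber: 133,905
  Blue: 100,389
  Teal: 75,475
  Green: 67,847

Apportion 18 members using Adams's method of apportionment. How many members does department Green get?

Standard divisor 377616/18 ≈ 20978.667; standard quotas: Amber 6.383, Blue 4.785, Teal 3.598, Green 3.234.
Rounding up gives 7, 5, 4, 4 = 20 seats, so the divisor must be adjusted.
With modified divisor 23900: modified quotas Amber 5.603, Blue 4.200, Teal 3.158, Green 2.839.
Rounding up: Amber 6, Blue 5, Teal 4, Green 3 (total 18).
Green receives 3.

3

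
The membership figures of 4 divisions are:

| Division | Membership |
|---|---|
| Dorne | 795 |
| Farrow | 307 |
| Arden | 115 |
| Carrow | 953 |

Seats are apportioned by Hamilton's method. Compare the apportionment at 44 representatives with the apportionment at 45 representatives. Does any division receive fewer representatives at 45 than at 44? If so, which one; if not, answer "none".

At 44 seats: Dorne 16, Farrow 6, Arden 3, Carrow 19.
At 45 seats: Dorne 17, Farrow 6, Arden 2, Carrow 20.
Arden drops from 3 to 2.

Arden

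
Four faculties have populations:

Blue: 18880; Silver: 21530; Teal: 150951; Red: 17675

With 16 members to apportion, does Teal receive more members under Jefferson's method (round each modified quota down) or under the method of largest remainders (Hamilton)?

Jefferson

Jefferson: Blue 1, Silver 1, Teal 13, Red 1.
Hamilton: Blue 1, Silver 2, Teal 12, Red 1.
Teal gets 13 under Jefferson and 12 under Hamilton.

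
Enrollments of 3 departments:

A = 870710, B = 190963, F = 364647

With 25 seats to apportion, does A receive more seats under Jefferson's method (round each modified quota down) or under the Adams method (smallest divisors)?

Jefferson: A 16, B 3, F 6.
Adams: A 15, B 4, F 6.
A gets 16 under Jefferson and 15 under Adams.

Jefferson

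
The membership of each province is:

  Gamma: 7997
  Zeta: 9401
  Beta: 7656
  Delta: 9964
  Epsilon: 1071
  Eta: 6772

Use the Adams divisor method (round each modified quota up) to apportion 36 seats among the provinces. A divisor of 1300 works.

Gamma=7, Zeta=8, Beta=6, Delta=8, Epsilon=1, Eta=6

With modified divisor 1300: modified quotas Gamma 6.152, Zeta 7.232, Beta 5.889, Delta 7.665, Epsilon 0.824, Eta 5.209.
Rounding up: Gamma 7, Zeta 8, Beta 6, Delta 8, Epsilon 1, Eta 6 (total 36).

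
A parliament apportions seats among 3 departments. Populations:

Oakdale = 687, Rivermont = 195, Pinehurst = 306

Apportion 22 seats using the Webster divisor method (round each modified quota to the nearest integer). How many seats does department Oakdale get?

12

Standard divisor 1188/22 ≈ 54; standard quotas: Oakdale 12.722, Rivermont 3.611, Pinehurst 5.667.
Rounding to the nearest integer gives 13, 4, 6 = 23 seats, so the divisor must be adjusted.
With modified divisor 55.3: modified quotas Oakdale 12.423, Rivermont 3.526, Pinehurst 5.533.
Rounding to the nearest integer: Oakdale 12, Rivermont 4, Pinehurst 6 (total 22).
Oakdale receives 12.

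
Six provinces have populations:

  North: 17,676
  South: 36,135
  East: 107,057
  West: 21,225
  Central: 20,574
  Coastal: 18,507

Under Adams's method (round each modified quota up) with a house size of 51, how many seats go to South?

8

Standard divisor 221174/51 ≈ 4336.745; standard quotas: North 4.076, South 8.332, East 24.686, West 4.894, Central 4.744, Coastal 4.267.
Rounding up gives 5, 9, 25, 5, 5, 5 = 54 seats, so the divisor must be adjusted.
With modified divisor 4600: modified quotas North 3.843, South 7.855, East 23.273, West 4.614, Central 4.473, Coastal 4.023.
Rounding up: North 4, South 8, East 24, West 5, Central 5, Coastal 5 (total 51).
South receives 8.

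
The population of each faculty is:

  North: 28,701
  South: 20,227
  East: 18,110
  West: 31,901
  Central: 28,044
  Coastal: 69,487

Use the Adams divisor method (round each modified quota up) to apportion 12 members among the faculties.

North: 2, South: 1, East: 1, West: 2, Central: 2, Coastal: 4

Standard divisor 196470/12 ≈ 16372.5; standard quotas: North 1.753, South 1.235, East 1.106, West 1.948, Central 1.713, Coastal 4.244.
Rounding up gives 2, 2, 2, 2, 2, 5 = 15 seats, so the divisor must be adjusted.
With modified divisor 21700: modified quotas North 1.323, South 0.932, East 0.835, West 1.470, Central 1.292, Coastal 3.202.
Rounding up: North 2, South 1, East 1, West 2, Central 2, Coastal 4 (total 12).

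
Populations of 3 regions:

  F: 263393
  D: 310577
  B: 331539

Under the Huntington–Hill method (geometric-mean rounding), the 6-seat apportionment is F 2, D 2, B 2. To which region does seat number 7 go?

Priority for the next seat is population ÷ (√(s·(s+1))).
Priorities: F 107529.742, D 126792.529, B 135350.230.
Highest priority: B.

B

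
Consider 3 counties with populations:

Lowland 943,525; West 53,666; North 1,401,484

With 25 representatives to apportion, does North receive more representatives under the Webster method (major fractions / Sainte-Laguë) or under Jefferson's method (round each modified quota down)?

Webster: Lowland 10, West 1, North 14.
Jefferson: Lowland 10, West 0, North 15.
North gets 14 under Webster and 15 under Jefferson.

Jefferson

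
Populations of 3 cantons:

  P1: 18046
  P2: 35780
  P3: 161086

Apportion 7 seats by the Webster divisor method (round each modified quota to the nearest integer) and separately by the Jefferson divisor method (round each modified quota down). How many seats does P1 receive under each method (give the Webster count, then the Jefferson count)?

Webster: P1 1, P2 1, P3 5.
Jefferson: P1 0, P2 1, P3 6.
P1 gets 1 under Webster and 0 under Jefferson.

1 and 0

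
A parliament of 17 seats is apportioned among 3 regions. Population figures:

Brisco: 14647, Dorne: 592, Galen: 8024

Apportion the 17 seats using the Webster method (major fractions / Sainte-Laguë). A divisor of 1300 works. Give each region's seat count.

With modified divisor 1300: modified quotas Brisco 11.267, Dorne 0.455, Galen 6.172.
Rounding to the nearest integer: Brisco 11, Dorne 0, Galen 6 (total 17).

Brisco 11, Dorne 0, Galen 6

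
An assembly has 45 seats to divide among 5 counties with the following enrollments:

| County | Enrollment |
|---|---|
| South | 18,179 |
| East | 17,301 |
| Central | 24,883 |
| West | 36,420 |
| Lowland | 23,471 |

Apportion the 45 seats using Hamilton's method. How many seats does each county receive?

The standard divisor is 120254/45 ≈ 2672.311.
Standard quotas: South 6.8027, East 6.4742, Central 9.3114, West 13.6287, Lowland 8.7830.
Lower quotas: South 6, East 6, Central 9, West 13, Lowland 8 (sum 42, leaving 3 seats).
Remainders in descending order: South 0.8027, Lowland 0.7830, West 0.6287, East 0.4742, Central 0.3114.
The surplus seats go to South, Lowland, West.

South=7; East=6; Central=9; West=14; Lowland=9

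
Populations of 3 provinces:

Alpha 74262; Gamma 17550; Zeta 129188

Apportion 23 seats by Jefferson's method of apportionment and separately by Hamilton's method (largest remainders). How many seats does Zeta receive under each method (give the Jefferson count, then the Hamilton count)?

Jefferson: Alpha 8, Gamma 1, Zeta 14.
Hamilton: Alpha 8, Gamma 2, Zeta 13.
Zeta gets 14 under Jefferson and 13 under Hamilton.

14 and 13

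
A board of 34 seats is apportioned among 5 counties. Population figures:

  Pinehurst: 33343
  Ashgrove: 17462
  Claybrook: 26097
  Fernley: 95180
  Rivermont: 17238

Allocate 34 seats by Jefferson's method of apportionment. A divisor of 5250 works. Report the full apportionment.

Pinehurst 6, Ashgrove 3, Claybrook 4, Fernley 18, Rivermont 3

With modified divisor 5250: modified quotas Pinehurst 6.351, Ashgrove 3.326, Claybrook 4.971, Fernley 18.130, Rivermont 3.283.
Rounding down: Pinehurst 6, Ashgrove 3, Claybrook 4, Fernley 18, Rivermont 3 (total 34).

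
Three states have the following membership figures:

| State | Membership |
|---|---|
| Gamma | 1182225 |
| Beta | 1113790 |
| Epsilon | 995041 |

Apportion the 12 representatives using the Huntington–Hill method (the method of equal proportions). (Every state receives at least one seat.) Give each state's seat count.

Gamma=4; Beta=4; Epsilon=4

With divisor 275799: modified quotas Gamma 4.287, Beta 4.038, Epsilon 3.608.
Geometric-mean thresholds: Gamma √(4·5)=4.472, Beta √(4·5)=4.472, Epsilon √(3·4)=3.464.
Each quota rounded against its threshold gives Gamma 4, Beta 4, Epsilon 4 (total 12).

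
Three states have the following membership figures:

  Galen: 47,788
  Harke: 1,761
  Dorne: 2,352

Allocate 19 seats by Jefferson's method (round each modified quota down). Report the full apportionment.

Galen 19, Harke 0, Dorne 0

Standard divisor 51901/19 ≈ 2731.632; standard quotas: Galen 17.494, Harke 0.645, Dorne 0.861.
Rounding down gives 17, 0, 0 = 17 seats, so the divisor must be adjusted.
With modified divisor 2500: modified quotas Galen 19.115, Harke 0.704, Dorne 0.941.
Rounding down: Galen 19, Harke 0, Dorne 0 (total 19).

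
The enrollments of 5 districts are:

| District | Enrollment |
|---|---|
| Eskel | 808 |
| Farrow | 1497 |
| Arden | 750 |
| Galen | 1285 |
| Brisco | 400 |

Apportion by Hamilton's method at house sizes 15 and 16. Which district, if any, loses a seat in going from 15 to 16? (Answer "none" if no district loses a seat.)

At 15 seats: Eskel 3, Farrow 5, Arden 2, Galen 4, Brisco 1.
At 16 seats: Eskel 3, Farrow 5, Arden 3, Galen 4, Brisco 1.
No district's allocation decreased.

none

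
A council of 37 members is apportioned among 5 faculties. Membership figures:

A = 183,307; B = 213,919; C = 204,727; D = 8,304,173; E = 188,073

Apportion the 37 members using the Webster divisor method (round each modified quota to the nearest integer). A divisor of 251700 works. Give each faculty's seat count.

A=1, B=1, C=1, D=33, E=1

With modified divisor 251700: modified quotas A 0.728, B 0.850, C 0.813, D 32.992, E 0.747.
Rounding to the nearest integer: A 1, B 1, C 1, D 33, E 1 (total 37).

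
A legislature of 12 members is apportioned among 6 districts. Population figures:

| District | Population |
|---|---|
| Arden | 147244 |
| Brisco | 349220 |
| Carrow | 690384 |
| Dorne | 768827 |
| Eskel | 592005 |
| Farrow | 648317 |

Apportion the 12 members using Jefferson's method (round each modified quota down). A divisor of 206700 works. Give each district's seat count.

With modified divisor 206700: modified quotas Arden 0.712, Brisco 1.690, Carrow 3.340, Dorne 3.720, Eskel 2.864, Farrow 3.137.
Rounding down: Arden 0, Brisco 1, Carrow 3, Dorne 3, Eskel 2, Farrow 3 (total 12).

Arden: 0, Brisco: 1, Carrow: 3, Dorne: 3, Eskel: 2, Farrow: 3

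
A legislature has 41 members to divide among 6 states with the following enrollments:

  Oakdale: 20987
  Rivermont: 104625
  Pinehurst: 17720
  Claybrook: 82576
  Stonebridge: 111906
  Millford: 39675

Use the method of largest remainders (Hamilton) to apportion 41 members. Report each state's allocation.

Standard divisor: 377489 ÷ 41 ≈ 9207.049.
Standard quotas: Oakdale 2.2794, Rivermont 11.3636, Pinehurst 1.9246, Claybrook 8.9688, Stonebridge 12.1544, Millford 4.3092.
Lower quotas: Oakdale 2, Rivermont 11, Pinehurst 1, Claybrook 8, Stonebridge 12, Millford 4 (sum 38, leaving 3 seats).
Remainders in descending order: Claybrook 0.9688, Pinehurst 0.9246, Rivermont 0.3636, Millford 0.3092, Oakdale 0.2794, Stonebridge 0.1544.
Largest remainders: Claybrook, Pinehurst, Rivermont receive the extra seats.

Oakdale 2; Rivermont 12; Pinehurst 2; Claybrook 9; Stonebridge 12; Millford 4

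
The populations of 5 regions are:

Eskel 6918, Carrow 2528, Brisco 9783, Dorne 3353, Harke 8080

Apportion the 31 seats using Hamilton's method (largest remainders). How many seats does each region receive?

Total 30662; standard divisor 30662/31 ≈ 989.097.
Standard quotas: Eskel 6.9943, Carrow 2.5559, Brisco 9.8908, Dorne 3.3900, Harke 8.1691.
Lower quotas: Eskel 6, Carrow 2, Brisco 9, Dorne 3, Harke 8 (sum 28, leaving 3 seats).
Remainders in descending order: Eskel 0.9943, Brisco 0.8908, Carrow 0.5559, Dorne 0.3900, Harke 0.1691.
The surplus seats go to Eskel, Brisco, Carrow.

Eskel 7; Carrow 3; Brisco 10; Dorne 3; Harke 8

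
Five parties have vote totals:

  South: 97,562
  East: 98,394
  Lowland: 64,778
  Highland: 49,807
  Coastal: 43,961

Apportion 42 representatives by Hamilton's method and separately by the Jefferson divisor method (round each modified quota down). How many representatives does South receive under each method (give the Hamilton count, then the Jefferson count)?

Hamilton: South 11, East 12, Lowland 8, Highland 6, Coastal 5.
Jefferson: South 12, East 12, Lowland 7, Highland 6, Coastal 5.
South gets 11 under Hamilton and 12 under Jefferson.

11 and 12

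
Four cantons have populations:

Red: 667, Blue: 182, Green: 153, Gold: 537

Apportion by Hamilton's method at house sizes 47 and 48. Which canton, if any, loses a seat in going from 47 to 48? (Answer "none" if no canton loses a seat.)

At 47 seats: Red 20, Blue 6, Green 5, Gold 16.
At 48 seats: Red 21, Blue 5, Green 5, Gold 17.
Blue drops from 6 to 5.

Blue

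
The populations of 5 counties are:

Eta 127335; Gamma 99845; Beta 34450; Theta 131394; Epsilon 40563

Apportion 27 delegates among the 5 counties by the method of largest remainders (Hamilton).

Eta 8, Gamma 6, Beta 2, Theta 8, Epsilon 3

The standard divisor is 433587/27 ≈ 16058.778.
Standard quotas: Eta 7.9293, Gamma 6.2175, Beta 2.1452, Theta 8.1821, Epsilon 2.5259.
Lower quotas: Eta 7, Gamma 6, Beta 2, Theta 8, Epsilon 2 (sum 25, leaving 2 seats).
Remainders in descending order: Eta 0.9293, Epsilon 0.5259, Gamma 0.2175, Theta 0.1821, Beta 0.1452.
Largest remainders: Eta, Epsilon receive the extra seats.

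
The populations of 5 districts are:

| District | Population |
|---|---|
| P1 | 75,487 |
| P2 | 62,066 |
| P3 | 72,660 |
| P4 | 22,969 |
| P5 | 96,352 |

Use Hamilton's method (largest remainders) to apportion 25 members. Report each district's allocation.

The standard divisor is 329534/25 ≈ 13181.36.
Standard quotas: P1 5.7268, P2 4.7086, P3 5.5123, P4 1.7425, P5 7.3097.
Lower quotas: P1 5, P2 4, P3 5, P4 1, P5 7 (sum 22, leaving 3 seats).
Remainders in descending order: P4 0.7425, P1 0.7268, P2 0.7086, P3 0.5123, P5 0.3097.
The surplus seats go to P4, P1, P2.

P1 6; P2 5; P3 5; P4 2; P5 7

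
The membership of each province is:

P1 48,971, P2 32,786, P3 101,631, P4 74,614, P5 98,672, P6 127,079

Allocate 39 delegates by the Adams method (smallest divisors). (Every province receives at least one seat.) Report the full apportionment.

P1 4, P2 3, P3 8, P4 6, P5 8, P6 10

Standard divisor 483753/39 ≈ 12403.923; standard quotas: P1 3.948, P2 2.643, P3 8.193, P4 6.015, P5 7.955, P6 10.245.
Rounding up gives 4, 3, 9, 7, 8, 11 = 42 seats, so the divisor must be adjusted.
With modified divisor 13400: modified quotas P1 3.655, P2 2.447, P3 7.584, P4 5.568, P5 7.364, P6 9.484.
Rounding up: P1 4, P2 3, P3 8, P4 6, P5 8, P6 10 (total 39).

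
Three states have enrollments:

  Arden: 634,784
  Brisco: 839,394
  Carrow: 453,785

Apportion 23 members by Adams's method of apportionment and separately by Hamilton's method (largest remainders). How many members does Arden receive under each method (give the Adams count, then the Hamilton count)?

7 and 8

Adams: Arden 7, Brisco 10, Carrow 6.
Hamilton: Arden 8, Brisco 10, Carrow 5.
Arden gets 7 under Adams and 8 under Hamilton.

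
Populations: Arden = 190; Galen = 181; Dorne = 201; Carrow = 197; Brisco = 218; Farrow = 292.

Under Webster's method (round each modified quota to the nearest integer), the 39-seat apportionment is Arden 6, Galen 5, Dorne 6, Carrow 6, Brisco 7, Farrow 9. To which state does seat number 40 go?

Galen

Priority for the next seat is population ÷ (current seats + 0.5).
Priorities: Arden 29.231, Galen 32.909, Dorne 30.923, Carrow 30.308, Brisco 29.067, Farrow 30.737.
Highest priority: Galen.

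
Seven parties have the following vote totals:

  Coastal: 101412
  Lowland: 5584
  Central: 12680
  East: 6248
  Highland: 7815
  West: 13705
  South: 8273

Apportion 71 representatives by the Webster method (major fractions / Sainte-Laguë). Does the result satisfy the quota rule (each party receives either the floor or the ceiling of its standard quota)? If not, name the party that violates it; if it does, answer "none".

Coastal

Standard quotas: Coastal 46.239, Lowland 2.546, Central 5.782, East 2.849, Highland 3.563, West 6.249, South 3.772.
Webster allocation: Coastal 45, Lowland 3, Central 6, East 3, Highland 4, West 6, South 4.
Coastal has quota 46.239 (lower 46, upper 47) but receives 45 — outside the quota interval.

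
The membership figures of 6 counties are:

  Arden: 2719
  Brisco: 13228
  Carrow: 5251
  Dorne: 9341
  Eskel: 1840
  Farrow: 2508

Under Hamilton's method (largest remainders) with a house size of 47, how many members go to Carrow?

7

Total 34887; standard divisor 34887/47 ≈ 742.277.
Standard quotas: Arden 3.6631, Brisco 17.8209, Carrow 7.0742, Dorne 12.5843, Eskel 2.4789, Farrow 3.3788.
Lower quotas: Arden 3, Brisco 17, Carrow 7, Dorne 12, Eskel 2, Farrow 3 (sum 44, leaving 3 seats).
Remainders in descending order: Brisco 0.8209, Arden 0.6631, Dorne 0.5843, Eskel 0.4789, Farrow 0.3788, Carrow 0.0742.
Largest remainders: Brisco, Arden, Dorne receive the extra seats.
Carrow receives 7.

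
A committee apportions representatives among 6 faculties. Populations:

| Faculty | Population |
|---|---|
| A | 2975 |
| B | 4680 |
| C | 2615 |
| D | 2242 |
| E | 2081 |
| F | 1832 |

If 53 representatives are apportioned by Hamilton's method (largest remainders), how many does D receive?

Standard divisor: 16425 ÷ 53 ≈ 309.906.
Standard quotas: A 9.600, B 15.101, C 8.438, D 7.234, E 6.715, F 5.911.
Lower quotas: A 9, B 15, C 8, D 7, E 6, F 5 (sum 50, leaving 3 seats).
Remainders in descending order: F 0.911, E 0.715, A 0.600, C 0.438, D 0.234, B 0.101.
Largest remainders: F, E, A receive the extra seats.
D receives 7.

7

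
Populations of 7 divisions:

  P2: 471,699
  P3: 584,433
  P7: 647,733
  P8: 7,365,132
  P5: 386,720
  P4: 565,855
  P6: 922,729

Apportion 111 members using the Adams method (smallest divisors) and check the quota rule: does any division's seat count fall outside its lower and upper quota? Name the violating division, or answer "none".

P8

Standard quotas: P2 4.784, P3 5.927, P7 6.569, P8 74.699, P5 3.922, P4 5.739, P6 9.359.
Adams allocation: P2 5, P3 6, P7 7, P8 73, P5 4, P4 6, P6 10.
P8 has quota 74.699 (lower 74, upper 75) but receives 73 — outside the quota interval.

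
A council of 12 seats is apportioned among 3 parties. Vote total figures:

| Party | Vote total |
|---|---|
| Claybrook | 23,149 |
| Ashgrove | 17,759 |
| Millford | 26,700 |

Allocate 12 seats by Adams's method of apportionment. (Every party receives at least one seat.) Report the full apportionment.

Standard divisor 67608/12 ≈ 5634; standard quotas: Claybrook 4.109, Ashgrove 3.152, Millford 4.739.
Rounding up gives 5, 4, 5 = 14 seats, so the divisor must be adjusted.
With modified divisor 6300: modified quotas Claybrook 3.674, Ashgrove 2.819, Millford 4.238.
Rounding up: Claybrook 4, Ashgrove 3, Millford 5 (total 12).

Claybrook=4; Ashgrove=3; Millford=5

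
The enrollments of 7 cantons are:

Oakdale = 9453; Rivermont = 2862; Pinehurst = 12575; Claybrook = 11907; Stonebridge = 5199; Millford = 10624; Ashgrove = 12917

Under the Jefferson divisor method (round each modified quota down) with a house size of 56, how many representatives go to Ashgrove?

11

Standard divisor 65537/56 ≈ 1170.304; standard quotas: Oakdale 8.077, Rivermont 2.446, Pinehurst 10.745, Claybrook 10.174, Stonebridge 4.442, Millford 9.078, Ashgrove 11.037.
Rounding down gives 8, 2, 10, 10, 4, 9, 11 = 54 seats, so the divisor must be adjusted.
With modified divisor 1080: modified quotas Oakdale 8.753, Rivermont 2.650, Pinehurst 11.644, Claybrook 11.025, Stonebridge 4.814, Millford 9.837, Ashgrove 11.960.
Rounding down: Oakdale 8, Rivermont 2, Pinehurst 11, Claybrook 11, Stonebridge 4, Millford 9, Ashgrove 11 (total 56).
Ashgrove receives 11.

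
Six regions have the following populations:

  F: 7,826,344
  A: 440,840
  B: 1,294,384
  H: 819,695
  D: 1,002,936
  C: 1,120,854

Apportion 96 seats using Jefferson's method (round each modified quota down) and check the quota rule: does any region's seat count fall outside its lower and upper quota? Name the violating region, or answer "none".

F

Standard quotas: F 60.082, A 3.384, B 9.937, H 6.293, D 7.699, C 8.605.
Jefferson allocation: F 62, A 3, B 10, H 6, D 7, C 8.
F has quota 60.082 (lower 60, upper 61) but receives 62 — outside the quota interval.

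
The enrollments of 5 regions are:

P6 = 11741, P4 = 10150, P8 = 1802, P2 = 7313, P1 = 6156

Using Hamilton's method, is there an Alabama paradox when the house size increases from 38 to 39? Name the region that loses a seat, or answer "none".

none

At 38 seats: P6 12, P4 10, P8 2, P2 8, P1 6.
At 39 seats: P6 12, P4 11, P8 2, P2 8, P1 6.
No region's allocation decreased.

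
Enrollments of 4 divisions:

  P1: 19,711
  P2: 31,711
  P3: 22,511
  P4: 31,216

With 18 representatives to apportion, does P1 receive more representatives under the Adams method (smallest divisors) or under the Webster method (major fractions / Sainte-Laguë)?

Adams

Adams: P1 4, P2 5, P3 4, P4 5.
Webster: P1 3, P2 6, P3 4, P4 5.
P1 gets 4 under Adams and 3 under Webster.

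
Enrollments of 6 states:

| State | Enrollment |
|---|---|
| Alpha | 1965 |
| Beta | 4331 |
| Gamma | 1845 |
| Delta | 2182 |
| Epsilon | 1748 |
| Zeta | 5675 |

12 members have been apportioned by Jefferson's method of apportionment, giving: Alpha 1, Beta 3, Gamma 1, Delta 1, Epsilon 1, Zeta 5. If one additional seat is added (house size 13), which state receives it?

Delta

Priority for the next seat is population ÷ (current seats + 1).
Priorities: Alpha 982.500, Beta 1082.750, Gamma 922.500, Delta 1091.000, Epsilon 874.000, Zeta 945.833.
Highest priority: Delta.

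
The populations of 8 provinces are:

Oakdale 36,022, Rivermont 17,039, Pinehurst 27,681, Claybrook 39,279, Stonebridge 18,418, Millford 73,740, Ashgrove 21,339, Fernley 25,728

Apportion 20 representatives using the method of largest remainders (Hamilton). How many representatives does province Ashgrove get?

2

The standard divisor is 259246/20 ≈ 12962.3.
Standard quotas: Oakdale 2.7790, Rivermont 1.3145, Pinehurst 2.1355, Claybrook 3.0302, Stonebridge 1.4209, Millford 5.6888, Ashgrove 1.6462, Fernley 1.9848.
Lower quotas: Oakdale 2, Rivermont 1, Pinehurst 2, Claybrook 3, Stonebridge 1, Millford 5, Ashgrove 1, Fernley 1 (sum 16, leaving 4 seats).
Remainders in descending order: Fernley 0.9848, Oakdale 0.7790, Millford 0.6888, Ashgrove 0.6462, Stonebridge 0.4209, Rivermont 0.3145, Pinehurst 0.1355, Claybrook 0.0302.
Largest remainders: Fernley, Oakdale, Millford, Ashgrove receive the extra seats.
Ashgrove receives 2.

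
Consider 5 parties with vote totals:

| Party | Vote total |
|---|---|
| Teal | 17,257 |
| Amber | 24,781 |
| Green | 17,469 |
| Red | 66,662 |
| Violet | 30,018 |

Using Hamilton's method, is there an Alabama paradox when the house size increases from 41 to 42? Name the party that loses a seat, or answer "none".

Teal

At 41 seats: Teal 5, Amber 6, Green 5, Red 17, Violet 8.
At 42 seats: Teal 4, Amber 7, Green 5, Red 18, Violet 8.
Teal drops from 5 to 4.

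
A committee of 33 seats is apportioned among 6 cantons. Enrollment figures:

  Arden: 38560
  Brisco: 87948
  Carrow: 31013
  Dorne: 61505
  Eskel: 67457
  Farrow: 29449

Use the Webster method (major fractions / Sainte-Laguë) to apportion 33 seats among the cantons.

Standard divisor 315932/33 ≈ 9573.697; standard quotas: Arden 4.028, Brisco 9.186, Carrow 3.239, Dorne 6.424, Eskel 7.046, Farrow 3.076.
Rounding to the nearest integer gives 4, 9, 3, 6, 7, 3 = 32 seats, so the divisor must be adjusted.
With modified divisor 9400: modified quotas Arden 4.102, Brisco 9.356, Carrow 3.299, Dorne 6.543, Eskel 7.176, Farrow 3.133.
Rounding to the nearest integer: Arden 4, Brisco 9, Carrow 3, Dorne 7, Eskel 7, Farrow 3 (total 33).

Arden=4, Brisco=9, Carrow=3, Dorne=7, Eskel=7, Farrow=3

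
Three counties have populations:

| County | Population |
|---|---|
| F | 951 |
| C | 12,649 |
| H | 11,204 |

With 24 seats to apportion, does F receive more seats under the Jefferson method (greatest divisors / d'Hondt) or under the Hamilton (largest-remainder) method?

Jefferson: F 0, C 13, H 11.
Hamilton: F 1, C 12, H 11.
F gets 0 under Jefferson and 1 under Hamilton.

Hamilton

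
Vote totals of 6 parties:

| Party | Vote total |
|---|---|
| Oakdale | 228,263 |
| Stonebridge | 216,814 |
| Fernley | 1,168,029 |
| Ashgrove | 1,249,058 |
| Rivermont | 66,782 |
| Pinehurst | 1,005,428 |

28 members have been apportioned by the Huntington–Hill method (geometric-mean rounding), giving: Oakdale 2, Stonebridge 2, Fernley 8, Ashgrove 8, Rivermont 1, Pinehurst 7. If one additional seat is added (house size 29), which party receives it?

Priority for the next seat is population ÷ (√(s·(s+1))).
Priorities: Oakdale 93187.980, Stonebridge 88513.945, Fernley 137653.538, Ashgrove 147202.897, Rivermont 47222.005, Pinehurst 134355.968.
Highest priority: Ashgrove.

Ashgrove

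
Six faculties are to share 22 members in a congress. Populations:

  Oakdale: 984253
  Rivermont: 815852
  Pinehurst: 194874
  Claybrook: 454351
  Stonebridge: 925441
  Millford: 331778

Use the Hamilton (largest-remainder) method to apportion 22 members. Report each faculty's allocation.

The standard divisor is 3706549/22 ≈ 168479.5.
Standard quotas: Oakdale 5.8420, Rivermont 4.8424, Pinehurst 1.1567, Claybrook 2.6968, Stonebridge 5.4929, Millford 1.9692.
Lower quotas: Oakdale 5, Rivermont 4, Pinehurst 1, Claybrook 2, Stonebridge 5, Millford 1 (sum 18, leaving 4 seats).
Remainders in descending order: Millford 0.9692, Rivermont 0.8424, Oakdale 0.8420, Claybrook 0.6968, Stonebridge 0.4929, Pinehurst 0.1567.
Largest remainders: Millford, Rivermont, Oakdale, Claybrook receive the extra seats.

Oakdale 6, Rivermont 5, Pinehurst 1, Claybrook 3, Stonebridge 5, Millford 2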